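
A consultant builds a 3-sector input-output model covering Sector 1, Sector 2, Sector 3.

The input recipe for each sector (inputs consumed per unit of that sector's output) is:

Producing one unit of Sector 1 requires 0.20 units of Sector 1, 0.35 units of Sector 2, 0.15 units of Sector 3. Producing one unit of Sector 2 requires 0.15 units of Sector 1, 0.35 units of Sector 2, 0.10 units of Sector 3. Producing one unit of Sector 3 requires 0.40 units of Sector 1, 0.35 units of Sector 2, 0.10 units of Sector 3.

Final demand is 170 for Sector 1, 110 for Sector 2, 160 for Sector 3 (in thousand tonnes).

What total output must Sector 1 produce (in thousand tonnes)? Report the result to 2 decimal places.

I − A =
  [   0.80    -0.15    -0.40]
  [  -0.35     0.65    -0.35]
  [  -0.15    -0.10     0.90]
Cofactors of I−A, C_ij = (−1)^(i+j)·(minor ij) (rows/columns in the sector order above):
  C_11 = (0.65)(0.90) − (-0.35)(-0.10) = 0.5500
  C_12 = −[(-0.35)(0.90) − (-0.35)(-0.15)] = 0.3675
  C_13 = (-0.35)(-0.10) − (0.65)(-0.15) = 0.1325
  C_21 = −[(-0.15)(0.90) − (-0.40)(-0.10)] = 0.1750
  C_22 = (0.80)(0.90) − (-0.40)(-0.15) = 0.6600
  C_23 = −[(0.80)(-0.10) − (-0.15)(-0.15)] = 0.1025
  C_31 = (-0.15)(-0.35) − (-0.40)(0.65) = 0.3125
  C_32 = −[(0.80)(-0.35) − (-0.40)(-0.35)] = 0.4200
  C_33 = (0.80)(0.65) − (-0.15)(-0.35) = 0.4675
det(I−A) = Σ_j (I−A)_1j·C_1j = (0.80)(0.5500) + (-0.15)(0.3675) + (-0.40)(0.1325) = 0.331875
adj(I−A) = Cᵀ =
  [ 0.5500   0.1750   0.3125]
  [ 0.3675   0.6600   0.4200]
  [ 0.1325   0.1025   0.4675]
(I − A)⁻¹ = adj(I−A) / det(I−A) ≈
  [   1.6573     0.5273     0.9416]
  [   1.1073     1.9887     1.2655]
  [   0.3992     0.3089     1.4087]
x = (I − A)⁻¹ d = adj(I−A)·d / det(I−A), with det(I−A) = 0.331875:
  x_1 = (0.5500·170 + 0.1750·110 + 0.3125·160) / 0.331875 = 162.75 / 0.331875 ≈ 490.40
  x_2 = (0.3675·170 + 0.6600·110 + 0.4200·160) / 0.331875 = 202.275 / 0.331875 ≈ 609.49
  x_3 = (0.1325·170 + 0.1025·110 + 0.4675·160) / 0.331875 = 108.60 / 0.331875 ≈ 327.23

x_1 = 490.40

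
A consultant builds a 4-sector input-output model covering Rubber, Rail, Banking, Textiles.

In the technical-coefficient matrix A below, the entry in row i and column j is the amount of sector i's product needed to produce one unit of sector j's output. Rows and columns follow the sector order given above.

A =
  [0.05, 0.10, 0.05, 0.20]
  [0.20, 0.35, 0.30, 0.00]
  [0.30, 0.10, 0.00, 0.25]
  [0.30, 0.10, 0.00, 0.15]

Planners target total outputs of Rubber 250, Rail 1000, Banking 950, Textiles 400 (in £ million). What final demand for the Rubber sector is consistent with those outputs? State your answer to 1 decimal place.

I − A =
  [   0.95    -0.10    -0.05    -0.20]
  [  -0.20     0.65    -0.30     0.00]
  [  -0.30    -0.10     1.00    -0.25]
  [  -0.30    -0.10     0.00     0.85]
d = (I − A) x:
  d_1 = (+0.95)·250 + (-0.10)·1000 + (-0.05)·950 + (-0.20)·400 = 10.0
  d_2 = (-0.20)·250 + (+0.65)·1000 + (-0.30)·950 + (+0.00)·400 = 315.0
  d_3 = (-0.30)·250 + (-0.10)·1000 + (+1.00)·950 + (-0.25)·400 = 675.0
  d_4 = (-0.30)·250 + (-0.10)·1000 + (+0.00)·950 + (+0.85)·400 = 165.0

d_1 = 10.0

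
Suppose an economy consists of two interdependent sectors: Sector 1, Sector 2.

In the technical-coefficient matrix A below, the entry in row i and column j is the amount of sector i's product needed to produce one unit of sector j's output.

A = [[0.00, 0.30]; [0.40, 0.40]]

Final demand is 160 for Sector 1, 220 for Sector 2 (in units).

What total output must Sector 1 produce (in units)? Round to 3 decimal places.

x_1 = 337.500

I − A =
  [   1.00    -0.30]
  [  -0.40     0.60]
det(I−A) = (1.00)(0.60) − (-0.30)(-0.40) = 0.4800
adj(I−A) = [[0.60, 0.30], [0.40, 1.00]]
(I − A)⁻¹ = adj(I−A) / det(I−A) ≈
  [   1.2500     0.6250]
  [   0.8333     2.0833]
x = (I − A)⁻¹ d = adj(I−A)·d / det(I−A), with det(I−A) = 0.4800:
  x_1 = (0.60·160 + 0.30·220) / 0.4800 = 162.00 / 0.4800 = 337.500
  x_2 = (0.40·160 + 1.00·220) / 0.4800 = 284.00 / 0.4800 ≈ 591.667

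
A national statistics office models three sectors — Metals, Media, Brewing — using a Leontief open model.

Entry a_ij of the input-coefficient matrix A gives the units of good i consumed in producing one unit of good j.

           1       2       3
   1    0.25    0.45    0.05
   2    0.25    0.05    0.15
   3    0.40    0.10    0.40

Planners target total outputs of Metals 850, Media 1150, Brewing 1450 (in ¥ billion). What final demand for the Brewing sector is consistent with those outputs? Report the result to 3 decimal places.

d_3 = 415.000

I − A =
  [   0.75    -0.45    -0.05]
  [  -0.25     0.95    -0.15]
  [  -0.40    -0.10     0.60]
d = (I − A) x:
  d_1 = (+0.75)·850 + (-0.45)·1150 + (-0.05)·1450 = 47.500
  d_2 = (-0.25)·850 + (+0.95)·1150 + (-0.15)·1450 = 662.500
  d_3 = (-0.40)·850 + (-0.10)·1150 + (+0.60)·1450 = 415.000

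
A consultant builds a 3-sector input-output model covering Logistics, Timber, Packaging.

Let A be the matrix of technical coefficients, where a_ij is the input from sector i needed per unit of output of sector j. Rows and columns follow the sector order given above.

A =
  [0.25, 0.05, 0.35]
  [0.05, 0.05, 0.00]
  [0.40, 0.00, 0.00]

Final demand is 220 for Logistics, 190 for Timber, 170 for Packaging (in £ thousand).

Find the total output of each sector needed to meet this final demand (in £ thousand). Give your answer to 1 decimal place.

I − A =
  [   0.75    -0.05    -0.35]
  [  -0.05     0.95     0.00]
  [  -0.40     0.00     1.00]
Cofactors of I−A, C_ij = (−1)^(i+j)·(minor ij) (rows/columns in the sector order above):
  C_11 = (0.95)(1.00) − (0.00)(0.00) = 0.9500
  C_12 = −[(-0.05)(1.00) − (0.00)(-0.40)] = 0.0500
  C_13 = (-0.05)(0.00) − (0.95)(-0.40) = 0.3800
  C_21 = −[(-0.05)(1.00) − (-0.35)(0.00)] = 0.0500
  C_22 = (0.75)(1.00) − (-0.35)(-0.40) = 0.6100
  C_23 = −[(0.75)(0.00) − (-0.05)(-0.40)] = 0.0200
  C_31 = (-0.05)(0.00) − (-0.35)(0.95) = 0.3325
  C_32 = −[(0.75)(0.00) − (-0.35)(-0.05)] = 0.0175
  C_33 = (0.75)(0.95) − (-0.05)(-0.05) = 0.7100
det(I−A) = Σ_j (I−A)_1j·C_1j = (0.75)(0.9500) + (-0.05)(0.0500) + (-0.35)(0.3800) = 0.5770
adj(I−A) = Cᵀ =
  [ 0.9500   0.0500   0.3325]
  [ 0.0500   0.6100   0.0175]
  [ 0.3800   0.0200   0.7100]
(I − A)⁻¹ = adj(I−A) / det(I−A) ≈
  [   1.6464     0.0867     0.5763]
  [   0.0867     1.0572     0.0303]
  [   0.6586     0.0347     1.2305]
x = (I − A)⁻¹ d = adj(I−A)·d / det(I−A), with det(I−A) = 0.5770:
  x_1 = (0.9500·220 + 0.0500·190 + 0.3325·170) / 0.5770 = 275.025 / 0.5770 ≈ 476.6
  x_2 = (0.0500·220 + 0.6100·190 + 0.0175·170) / 0.5770 = 129.875 / 0.5770 ≈ 225.1
  x_3 = (0.3800·220 + 0.0200·190 + 0.7100·170) / 0.5770 = 208.10 / 0.5770 ≈ 360.7

x_1 = 476.6, x_2 = 225.1, x_3 = 360.7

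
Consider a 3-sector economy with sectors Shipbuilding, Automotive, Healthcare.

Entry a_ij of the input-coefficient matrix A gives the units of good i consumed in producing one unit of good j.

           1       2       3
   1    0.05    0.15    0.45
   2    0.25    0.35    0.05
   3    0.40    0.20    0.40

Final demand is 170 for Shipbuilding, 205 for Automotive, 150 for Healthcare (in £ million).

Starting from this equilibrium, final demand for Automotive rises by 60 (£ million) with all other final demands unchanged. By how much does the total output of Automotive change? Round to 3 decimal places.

Δx_2 = 119.388

I − A =
  [   0.95    -0.15    -0.45]
  [  -0.25     0.65    -0.05]
  [  -0.40    -0.20     0.60]
Cofactors of I−A, C_ij = (−1)^(i+j)·(minor ij) (rows/columns in the sector order above):
  C_11 = (0.65)(0.60) − (-0.05)(-0.20) = 0.3800
  C_12 = −[(-0.25)(0.60) − (-0.05)(-0.40)] = 0.1700
  C_13 = (-0.25)(-0.20) − (0.65)(-0.40) = 0.3100
  C_21 = −[(-0.15)(0.60) − (-0.45)(-0.20)] = 0.1800
  C_22 = (0.95)(0.60) − (-0.45)(-0.40) = 0.3900
  C_23 = −[(0.95)(-0.20) − (-0.15)(-0.40)] = 0.2500
  C_31 = (-0.15)(-0.05) − (-0.45)(0.65) = 0.3000
  C_32 = −[(0.95)(-0.05) − (-0.45)(-0.25)] = 0.1600
  C_33 = (0.95)(0.65) − (-0.15)(-0.25) = 0.5800
det(I−A) = Σ_j (I−A)_1j·C_1j = (0.95)(0.3800) + (-0.15)(0.1700) + (-0.45)(0.3100) = 0.1960
adj(I−A) = Cᵀ =
  [ 0.3800   0.1800   0.3000]
  [ 0.1700   0.3900   0.1600]
  [ 0.3100   0.2500   0.5800]
(I − A)⁻¹ = adj(I−A) / det(I−A) ≈
  [   1.9388     0.9184     1.5306]
  [   0.8673     1.9898     0.8163]
  [   1.5816     1.2755     2.9592]
Δx = (I − A)⁻¹ Δd with Δd having +60 in the Automotive component and 0 elsewhere.
So Δx_2 = L_22 · (+60), where L_22 = adj(I−A)_22 / det(I−A) = 0.3900 / 0.1960.
Δx_2 = 0.3900 × (+60) / 0.1960 = 23.40 / 0.1960 ≈ 119.388.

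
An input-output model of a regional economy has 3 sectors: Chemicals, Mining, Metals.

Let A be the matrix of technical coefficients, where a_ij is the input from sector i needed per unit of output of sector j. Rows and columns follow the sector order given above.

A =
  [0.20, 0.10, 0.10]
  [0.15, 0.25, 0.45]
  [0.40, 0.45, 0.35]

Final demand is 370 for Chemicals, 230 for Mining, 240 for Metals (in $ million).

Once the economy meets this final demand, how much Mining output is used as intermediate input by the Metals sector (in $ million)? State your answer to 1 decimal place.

I − A =
  [   0.80    -0.10    -0.10]
  [  -0.15     0.75    -0.45]
  [  -0.40    -0.45     0.65]
Cofactors of I−A, C_ij = (−1)^(i+j)·(minor ij) (rows/columns in the sector order above):
  C_11 = (0.75)(0.65) − (-0.45)(-0.45) = 0.2850
  C_12 = −[(-0.15)(0.65) − (-0.45)(-0.40)] = 0.2775
  C_13 = (-0.15)(-0.45) − (0.75)(-0.40) = 0.3675
  C_21 = −[(-0.10)(0.65) − (-0.10)(-0.45)] = 0.1100
  C_22 = (0.80)(0.65) − (-0.10)(-0.40) = 0.4800
  C_23 = −[(0.80)(-0.45) − (-0.10)(-0.40)] = 0.4000
  C_31 = (-0.10)(-0.45) − (-0.10)(0.75) = 0.1200
  C_32 = −[(0.80)(-0.45) − (-0.10)(-0.15)] = 0.3750
  C_33 = (0.80)(0.75) − (-0.10)(-0.15) = 0.5850
det(I−A) = Σ_j (I−A)_1j·C_1j = (0.80)(0.2850) + (-0.10)(0.2775) + (-0.10)(0.3675) = 0.1635
adj(I−A) = Cᵀ =
  [ 0.2850   0.1100   0.1200]
  [ 0.2775   0.4800   0.3750]
  [ 0.3675   0.4000   0.5850]
(I − A)⁻¹ = adj(I−A) / det(I−A) ≈
  [   1.7431     0.6728     0.7339]
  [   1.6972     2.9358     2.2936]
  [   2.2477     2.4465     3.5780]
First solve x = (I − A)⁻¹ d = adj(I−A)·d / det(I−A); in particular x_3 = (0.3675·370 + 0.4000·230 + 0.5850·240) / 0.1635 = 368.375 / 0.1635 ≈ 2253.058.
Intermediate flow from 2 to 3: z_23 = a_23 · x_3 = 0.45 × 368.375 / 0.1635 = 165.76875 / 0.1635 ≈ 1013.9.

z_23 = 1013.9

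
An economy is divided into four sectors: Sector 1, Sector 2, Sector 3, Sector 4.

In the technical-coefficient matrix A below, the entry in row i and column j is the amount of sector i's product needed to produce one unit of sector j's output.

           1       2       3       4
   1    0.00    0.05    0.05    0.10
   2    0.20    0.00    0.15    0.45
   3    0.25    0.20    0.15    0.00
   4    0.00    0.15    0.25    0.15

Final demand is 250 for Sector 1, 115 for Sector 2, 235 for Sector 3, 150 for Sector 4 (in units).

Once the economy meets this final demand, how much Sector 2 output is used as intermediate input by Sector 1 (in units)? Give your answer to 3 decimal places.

I − A =
  [   1.00    -0.05    -0.05    -0.10]
  [  -0.20     1.00    -0.15    -0.45]
  [  -0.25    -0.20     0.85     0.00]
  [   0.00    -0.15    -0.25     0.85]
Compute the cofactors C_ij = (−1)^(i+j)·(3×3 minor ij) of I−A; the adjugate is their transpose:
adj(I−A) = Cᵀ =
  [ 0.617125   0.062375   0.078375   0.105625]
  [ 0.204500   0.705625   0.253500   0.397625]
  [ 0.229625   0.184375   0.771000   0.124625]
  [ 0.103625   0.178750   0.271500   0.795125]
det(I−A) = Σ_j (I−A)_1j·C_1j = (1.00)(0.617125) + (-0.05)(0.204500) + (-0.05)(0.229625) + (-0.10)(0.103625) = 0.58505625
(I − A)⁻¹ = adj(I−A) / det(I−A) ≈
  [   1.0548     0.1066     0.1340     0.1805]
  [   0.3495     1.2061     0.4333     0.6796]
  [   0.3925     0.3151     1.3178     0.2130]
  [   0.1771     0.3055     0.4641     1.3591]
First solve x = (I − A)⁻¹ d = adj(I−A)·d / det(I−A); in particular x_1 = (0.617125·250 + 0.062375·115 + 0.078375·235 + 0.105625·150) / 0.58505625 = 195.71625 / 0.58505625 ≈ 334.52553.
Intermediate flow from 2 to 1: z_21 = a_21 · x_1 = 0.20 × 195.71625 / 0.58505625 = 39.14325 / 0.58505625 ≈ 66.905.

z_21 = 66.905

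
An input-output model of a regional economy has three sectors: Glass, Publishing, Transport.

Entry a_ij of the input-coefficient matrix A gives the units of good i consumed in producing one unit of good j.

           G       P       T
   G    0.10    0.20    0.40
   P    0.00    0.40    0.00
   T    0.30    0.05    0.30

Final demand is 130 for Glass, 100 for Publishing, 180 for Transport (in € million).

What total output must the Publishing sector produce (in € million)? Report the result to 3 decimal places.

x_P = 166.667

I − A =
  [   0.90    -0.20    -0.40]
  [   0.00     0.60     0.00]
  [  -0.30    -0.05     0.70]
Cofactors of I−A, C_ij = (−1)^(i+j)·(minor ij) (rows/columns in the sector order above):
  C_11 = (0.60)(0.70) − (0.00)(-0.05) = 0.4200
  C_12 = −[(0.00)(0.70) − (0.00)(-0.30)] = 0.0000
  C_13 = (0.00)(-0.05) − (0.60)(-0.30) = 0.1800
  C_21 = −[(-0.20)(0.70) − (-0.40)(-0.05)] = 0.1600
  C_22 = (0.90)(0.70) − (-0.40)(-0.30) = 0.5100
  C_23 = −[(0.90)(-0.05) − (-0.20)(-0.30)] = 0.1050
  C_31 = (-0.20)(0.00) − (-0.40)(0.60) = 0.2400
  C_32 = −[(0.90)(0.00) − (-0.40)(0.00)] = 0.0000
  C_33 = (0.90)(0.60) − (-0.20)(0.00) = 0.5400
det(I−A) = Σ_j (I−A)_1j·C_1j = (0.90)(0.4200) + (-0.20)(0.0000) + (-0.40)(0.1800) = 0.3060
adj(I−A) = Cᵀ =
  [ 0.4200   0.1600   0.2400]
  [ 0.0000   0.5100   0.0000]
  [ 0.1800   0.1050   0.5400]
(I − A)⁻¹ = adj(I−A) / det(I−A) ≈
  [   1.3725     0.5229     0.7843]
  [   0.0000     1.6667     0.0000]
  [   0.5882     0.3431     1.7647]
x = (I − A)⁻¹ d = adj(I−A)·d / det(I−A), with det(I−A) = 0.3060:
  x_G = (0.4200·130 + 0.1600·100 + 0.2400·180) / 0.3060 = 113.80 / 0.3060 ≈ 371.895
  x_P = (0.0000·130 + 0.5100·100 + 0.0000·180) / 0.3060 = 51.00 / 0.3060 ≈ 166.667
  x_T = (0.1800·130 + 0.1050·100 + 0.5400·180) / 0.3060 = 131.10 / 0.3060 ≈ 428.431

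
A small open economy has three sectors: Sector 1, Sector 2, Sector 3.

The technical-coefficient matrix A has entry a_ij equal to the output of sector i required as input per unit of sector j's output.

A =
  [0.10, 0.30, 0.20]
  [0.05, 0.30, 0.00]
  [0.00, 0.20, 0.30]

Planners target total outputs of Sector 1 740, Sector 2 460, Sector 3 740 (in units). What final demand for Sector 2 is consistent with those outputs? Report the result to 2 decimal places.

I − A =
  [   0.90    -0.30    -0.20]
  [  -0.05     0.70     0.00]
  [   0.00    -0.20     0.70]
d = (I − A) x:
  d_1 = (+0.90)·740 + (-0.30)·460 + (-0.20)·740 = 380.00
  d_2 = (-0.05)·740 + (+0.70)·460 + (+0.00)·740 = 285.00
  d_3 = (+0.00)·740 + (-0.20)·460 + (+0.70)·740 = 426.00

d_2 = 285.00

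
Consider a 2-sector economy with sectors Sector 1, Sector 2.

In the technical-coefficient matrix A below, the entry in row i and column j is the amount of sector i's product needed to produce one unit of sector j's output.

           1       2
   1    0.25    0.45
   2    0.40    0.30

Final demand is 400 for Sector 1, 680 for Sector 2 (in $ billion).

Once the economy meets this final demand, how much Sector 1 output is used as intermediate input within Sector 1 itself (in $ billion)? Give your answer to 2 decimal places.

z_11 = 424.64

I − A =
  [   0.75    -0.45]
  [  -0.40     0.70]
det(I−A) = (0.75)(0.70) − (-0.45)(-0.40) = 0.3450
adj(I−A) = [[0.70, 0.45], [0.40, 0.75]]
(I − A)⁻¹ = adj(I−A) / det(I−A) ≈
  [   2.0290     1.3043]
  [   1.1594     2.1739]
First solve x = (I − A)⁻¹ d = adj(I−A)·d / det(I−A); in particular x_1 = (0.70·400 + 0.45·680) / 0.3450 = 586.00 / 0.3450 ≈ 1698.5507.
Intermediate flow from 1 to 1: z_11 = a_11 · x_1 = 0.25 × 586.00 / 0.3450 = 146.50 / 0.3450 ≈ 424.64.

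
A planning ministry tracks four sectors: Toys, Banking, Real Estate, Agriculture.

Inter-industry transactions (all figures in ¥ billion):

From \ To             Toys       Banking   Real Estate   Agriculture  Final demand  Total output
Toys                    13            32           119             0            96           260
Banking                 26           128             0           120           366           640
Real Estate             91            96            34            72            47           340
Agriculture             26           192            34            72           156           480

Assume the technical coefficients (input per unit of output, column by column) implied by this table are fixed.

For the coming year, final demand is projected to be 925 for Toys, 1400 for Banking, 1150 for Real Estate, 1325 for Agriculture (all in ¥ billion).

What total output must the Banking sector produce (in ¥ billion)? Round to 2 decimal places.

Technical coefficients a_ij = z_ij / X_j:
  a_11 = 13/260 = 0.05, a_21 = 26/260 = 0.10, a_31 = 91/260 = 0.35, a_41 = 26/260 = 0.10
  a_12 = 32/640 = 0.05, a_22 = 128/640 = 0.20, a_32 = 96/640 = 0.15, a_42 = 192/640 = 0.30
  a_13 = 119/340 = 0.35, a_23 = 0/340 = 0.00, a_33 = 34/340 = 0.10, a_43 = 34/340 = 0.10
  a_14 = 0/480 = 0.00, a_24 = 120/480 = 0.25, a_34 = 72/480 = 0.15, a_44 = 72/480 = 0.15
I − A =
  [   0.95    -0.05    -0.35     0.00]
  [  -0.10     0.80     0.00    -0.25]
  [  -0.35    -0.15     0.90    -0.15]
  [  -0.10    -0.30    -0.10     0.85]
Compute the cofactors C_ij = (−1)^(i+j)·(3×3 minor ij) of I−A; the adjugate is their transpose:
adj(I−A) = Cᵀ =
  [ 0.528750   0.097875   0.213000   0.066375]
  [ 0.106250   0.603125   0.062250   0.188375]
  [ 0.244750   0.179500   0.569250   0.153250]
  [ 0.128500   0.245500   0.114000   0.576250]
det(I−A) = Σ_j (I−A)_1j·C_1j = (0.95)(0.528750) + (-0.05)(0.106250) + (-0.35)(0.244750) + (0.00)(0.128500) = 0.4113375
(I − A)⁻¹ = adj(I−A) / det(I−A) ≈
  [   1.2854     0.2379     0.5178     0.1614]
  [   0.2583     1.4663     0.1513     0.4580]
  [   0.5950     0.4364     1.3839     0.3726]
  [   0.3124     0.5968     0.2771     1.4009]
x = (I − A)⁻¹ d = adj(I−A)·d / det(I−A), with det(I−A) = 0.4113375:
  x_1 = (0.528750·925 + 0.097875·1400 + 0.213000·1150 + 0.066375·1325) / 0.4113375 = 959.015625 / 0.4113375 ≈ 2331.46
  x_2 = (0.106250·925 + 0.603125·1400 + 0.062250·1150 + 0.188375·1325) / 0.4113375 = 1263.840625 / 0.4113375 ≈ 3072.51
  x_3 = (0.244750·925 + 0.179500·1400 + 0.569250·1150 + 0.153250·1325) / 0.4113375 = 1335.3875 / 0.4113375 ≈ 3246.45
  x_4 = (0.128500·925 + 0.245500·1400 + 0.114000·1150 + 0.576250·1325) / 0.4113375 = 1357.19375 / 0.4113375 ≈ 3299.47

x_2 = 3072.51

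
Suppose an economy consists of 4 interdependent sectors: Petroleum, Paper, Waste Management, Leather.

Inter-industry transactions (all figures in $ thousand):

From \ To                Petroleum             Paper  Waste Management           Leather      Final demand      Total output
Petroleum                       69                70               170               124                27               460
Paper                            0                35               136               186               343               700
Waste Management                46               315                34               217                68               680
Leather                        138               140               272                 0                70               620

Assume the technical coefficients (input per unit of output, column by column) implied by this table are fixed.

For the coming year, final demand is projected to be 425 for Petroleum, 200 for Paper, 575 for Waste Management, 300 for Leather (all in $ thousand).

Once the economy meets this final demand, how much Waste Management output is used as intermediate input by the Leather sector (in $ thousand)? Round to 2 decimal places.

z_34 = 658.90

Technical coefficients a_ij = z_ij / X_j:
  a_11 = 69/460 = 0.15, a_21 = 0/460 = 0.00, a_31 = 46/460 = 0.10, a_41 = 138/460 = 0.30
  a_12 = 70/700 = 0.10, a_22 = 35/700 = 0.05, a_32 = 315/700 = 0.45, a_42 = 140/700 = 0.20
  a_13 = 170/680 = 0.25, a_23 = 136/680 = 0.20, a_33 = 34/680 = 0.05, a_43 = 272/680 = 0.40
  a_14 = 124/620 = 0.20, a_24 = 186/620 = 0.30, a_34 = 217/620 = 0.35, a_44 = 0/620 = 0.00
I − A =
  [   0.85    -0.10    -0.25    -0.20]
  [   0.00     0.95    -0.20    -0.30]
  [  -0.10    -0.45     0.95    -0.35]
  [  -0.30    -0.20    -0.40     1.00]
Compute the cofactors C_ij = (−1)^(i+j)·(3×3 minor ij) of I−A; the adjugate is their transpose:
adj(I−A) = Cᵀ =
  [ 0.554500   0.285000   0.338500   0.314875]
  [ 0.138500   0.572250   0.282500   0.298250]
  [ 0.229250   0.439500   0.690500   0.419375]
  [ 0.285750   0.375750   0.434250   0.664875]
det(I−A) = Σ_j (I−A)_1j·C_1j = (0.85)(0.554500) + (-0.10)(0.138500) + (-0.25)(0.229250) + (-0.20)(0.285750) = 0.3430125
(I − A)⁻¹ = adj(I−A) / det(I−A) ≈
  [   1.6166     0.8309     0.9868     0.9180]
  [   0.4038     1.6683     0.8236     0.8695]
  [   0.6683     1.2813     2.0130     1.2226]
  [   0.8331     1.0954     1.2660     1.9383]
First solve x = (I − A)⁻¹ d = adj(I−A)·d / det(I−A); in particular x_4 = (0.285750·425 + 0.375750·200 + 0.434250·575 + 0.664875·300) / 0.3430125 = 645.75 / 0.3430125 ≈ 1882.5845.
Intermediate flow from 3 to 4: z_34 = a_34 · x_4 = 0.35 × 645.75 / 0.3430125 = 226.0125 / 0.3430125 ≈ 658.90.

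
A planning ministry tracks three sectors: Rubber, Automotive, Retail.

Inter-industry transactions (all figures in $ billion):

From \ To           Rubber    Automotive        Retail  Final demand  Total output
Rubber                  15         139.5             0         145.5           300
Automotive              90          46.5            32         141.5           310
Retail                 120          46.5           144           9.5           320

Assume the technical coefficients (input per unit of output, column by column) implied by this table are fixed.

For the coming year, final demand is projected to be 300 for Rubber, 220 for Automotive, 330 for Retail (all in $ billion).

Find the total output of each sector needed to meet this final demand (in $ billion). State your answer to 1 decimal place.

x_1 = 607.3, x_2 = 615.5, x_3 = 1209.6

Technical coefficients a_ij = z_ij / X_j:
  a_11 = 15/300 = 0.05, a_21 = 90/300 = 0.30, a_31 = 120/300 = 0.40
  a_12 = 139.5/310 = 0.45, a_22 = 46.5/310 = 0.15, a_32 = 46.5/310 = 0.15
  a_13 = 0/320 = 0.00, a_23 = 32/320 = 0.10, a_33 = 144/320 = 0.45
I − A =
  [   0.95    -0.45     0.00]
  [  -0.30     0.85    -0.10]
  [  -0.40    -0.15     0.55]
Cofactors of I−A, C_ij = (−1)^(i+j)·(minor ij) (rows/columns in the sector order above):
  C_11 = (0.85)(0.55) − (-0.10)(-0.15) = 0.4525
  C_12 = −[(-0.30)(0.55) − (-0.10)(-0.40)] = 0.2050
  C_13 = (-0.30)(-0.15) − (0.85)(-0.40) = 0.3850
  C_21 = −[(-0.45)(0.55) − (0.00)(-0.15)] = 0.2475
  C_22 = (0.95)(0.55) − (0.00)(-0.40) = 0.5225
  C_23 = −[(0.95)(-0.15) − (-0.45)(-0.40)] = 0.3225
  C_31 = (-0.45)(-0.10) − (0.00)(0.85) = 0.0450
  C_32 = −[(0.95)(-0.10) − (0.00)(-0.30)] = 0.0950
  C_33 = (0.95)(0.85) − (-0.45)(-0.30) = 0.6725
det(I−A) = Σ_j (I−A)_1j·C_1j = (0.95)(0.4525) + (-0.45)(0.2050) + (0.00)(0.3850) = 0.337625
adj(I−A) = Cᵀ =
  [ 0.4525   0.2475   0.0450]
  [ 0.2050   0.5225   0.0950]
  [ 0.3850   0.3225   0.6725]
(I − A)⁻¹ = adj(I−A) / det(I−A) ≈
  [   1.3402     0.7331     0.1333]
  [   0.6072     1.5476     0.2814]
  [   1.1403     0.9552     1.9919]
x = (I − A)⁻¹ d = adj(I−A)·d / det(I−A), with det(I−A) = 0.337625:
  x_1 = (0.4525·300 + 0.2475·220 + 0.0450·330) / 0.337625 = 205.05 / 0.337625 ≈ 607.3
  x_2 = (0.2050·300 + 0.5225·220 + 0.0950·330) / 0.337625 = 207.80 / 0.337625 ≈ 615.5
  x_3 = (0.3850·300 + 0.3225·220 + 0.6725·330) / 0.337625 = 408.375 / 0.337625 ≈ 1209.6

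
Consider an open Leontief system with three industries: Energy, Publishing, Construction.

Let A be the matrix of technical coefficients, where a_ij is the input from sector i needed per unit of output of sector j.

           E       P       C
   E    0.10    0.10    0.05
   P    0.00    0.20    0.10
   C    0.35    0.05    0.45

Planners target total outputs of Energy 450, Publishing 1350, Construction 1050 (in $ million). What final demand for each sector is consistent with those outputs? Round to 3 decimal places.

d_E = 217.500, d_P = 975.000, d_C = 352.500

I − A =
  [   0.90    -0.10    -0.05]
  [   0.00     0.80    -0.10]
  [  -0.35    -0.05     0.55]
d = (I − A) x:
  d_E = (+0.90)·450 + (-0.10)·1350 + (-0.05)·1050 = 217.500
  d_P = (+0.00)·450 + (+0.80)·1350 + (-0.10)·1050 = 975.000
  d_C = (-0.35)·450 + (-0.05)·1350 + (+0.55)·1050 = 352.500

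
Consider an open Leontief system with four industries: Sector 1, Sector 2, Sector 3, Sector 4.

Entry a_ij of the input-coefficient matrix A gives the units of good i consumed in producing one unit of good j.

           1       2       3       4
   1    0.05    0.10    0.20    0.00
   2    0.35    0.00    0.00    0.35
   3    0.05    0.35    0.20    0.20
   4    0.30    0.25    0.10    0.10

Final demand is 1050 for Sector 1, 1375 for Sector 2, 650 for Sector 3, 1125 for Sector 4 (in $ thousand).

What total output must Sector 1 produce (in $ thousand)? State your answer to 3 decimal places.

I − A =
  [   0.95    -0.10    -0.20     0.00]
  [  -0.35     1.00     0.00    -0.35]
  [  -0.05    -0.35     0.80    -0.20]
  [  -0.30    -0.25    -0.10     0.90]
Compute the cofactors C_ij = (−1)^(i+j)·(3×3 minor ij) of I−A; the adjugate is their transpose:
adj(I−A) = Cᵀ =
  [ 0.617750   0.143000   0.166000   0.092500]
  [ 0.330750   0.644000   0.117250   0.276500]
  [ 0.265125   0.357250   0.729875   0.301125]
  [ 0.327250   0.266250   0.169000   0.697500]
det(I−A) = Σ_j (I−A)_1j·C_1j = (0.95)(0.617750) + (-0.10)(0.330750) + (-0.20)(0.265125) + (0.00)(0.327250) = 0.5007625
(I − A)⁻¹ = adj(I−A) / det(I−A) ≈
  [   1.2336     0.2856     0.3315     0.1847]
  [   0.6605     1.2860     0.2341     0.5522]
  [   0.5294     0.7134     1.4575     0.6013]
  [   0.6535     0.5317     0.3375     1.3929]
x = (I − A)⁻¹ d = adj(I−A)·d / det(I−A), with det(I−A) = 0.5007625:
  x_1 = (0.617750·1050 + 0.143000·1375 + 0.166000·650 + 0.092500·1125) / 0.5007625 = 1057.225 / 0.5007625 ≈ 2111.230
  x_2 = (0.330750·1050 + 0.644000·1375 + 0.117250·650 + 0.276500·1125) / 0.5007625 = 1620.0625 / 0.5007625 ≈ 3235.191
  x_3 = (0.265125·1050 + 0.357250·1375 + 0.729875·650 + 0.301125·1125) / 0.5007625 = 1582.784375 / 0.5007625 ≈ 3160.749
  x_4 = (0.327250·1050 + 0.266250·1375 + 0.169000·650 + 0.697500·1125) / 0.5007625 = 1604.24375 / 0.5007625 ≈ 3203.602

x_1 = 2111.230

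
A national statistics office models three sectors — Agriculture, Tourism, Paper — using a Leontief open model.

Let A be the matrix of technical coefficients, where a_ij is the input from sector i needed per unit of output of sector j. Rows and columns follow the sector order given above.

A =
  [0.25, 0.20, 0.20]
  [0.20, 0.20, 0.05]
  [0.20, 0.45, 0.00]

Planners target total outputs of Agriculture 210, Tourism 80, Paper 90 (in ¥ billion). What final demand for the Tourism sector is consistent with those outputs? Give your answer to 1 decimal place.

d_2 = 17.5

I − A =
  [   0.75    -0.20    -0.20]
  [  -0.20     0.80    -0.05]
  [  -0.20    -0.45     1.00]
d = (I − A) x:
  d_1 = (+0.75)·210 + (-0.20)·80 + (-0.20)·90 = 123.5
  d_2 = (-0.20)·210 + (+0.80)·80 + (-0.05)·90 = 17.5
  d_3 = (-0.20)·210 + (-0.45)·80 + (+1.00)·90 = 12.0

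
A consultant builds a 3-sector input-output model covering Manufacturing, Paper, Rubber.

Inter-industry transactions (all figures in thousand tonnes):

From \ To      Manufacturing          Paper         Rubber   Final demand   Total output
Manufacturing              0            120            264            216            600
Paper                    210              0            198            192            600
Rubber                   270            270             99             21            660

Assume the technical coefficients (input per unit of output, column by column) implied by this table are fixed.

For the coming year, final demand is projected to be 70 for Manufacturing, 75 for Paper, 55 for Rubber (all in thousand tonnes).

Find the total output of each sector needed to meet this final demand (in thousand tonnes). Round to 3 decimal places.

x_1 = 263.554, x_2 = 271.660, x_3 = 348.054

Technical coefficients a_ij = z_ij / X_j:
  a_11 = 0/600 = 0.00, a_21 = 210/600 = 0.35, a_31 = 270/600 = 0.45
  a_12 = 120/600 = 0.20, a_22 = 0/600 = 0.00, a_32 = 270/600 = 0.45
  a_13 = 264/660 = 0.40, a_23 = 198/660 = 0.30, a_33 = 99/660 = 0.15
I − A =
  [   1.00    -0.20    -0.40]
  [  -0.35     1.00    -0.30]
  [  -0.45    -0.45     0.85]
Cofactors of I−A, C_ij = (−1)^(i+j)·(minor ij) (rows/columns in the sector order above):
  C_11 = (1.00)(0.85) − (-0.30)(-0.45) = 0.7150
  C_12 = −[(-0.35)(0.85) − (-0.30)(-0.45)] = 0.4325
  C_13 = (-0.35)(-0.45) − (1.00)(-0.45) = 0.6075
  C_21 = −[(-0.20)(0.85) − (-0.40)(-0.45)] = 0.3500
  C_22 = (1.00)(0.85) − (-0.40)(-0.45) = 0.6700
  C_23 = −[(1.00)(-0.45) − (-0.20)(-0.45)] = 0.5400
  C_31 = (-0.20)(-0.30) − (-0.40)(1.00) = 0.4600
  C_32 = −[(1.00)(-0.30) − (-0.40)(-0.35)] = 0.4400
  C_33 = (1.00)(1.00) − (-0.20)(-0.35) = 0.9300
det(I−A) = Σ_j (I−A)_1j·C_1j = (1.00)(0.7150) + (-0.20)(0.4325) + (-0.40)(0.6075) = 0.3855
adj(I−A) = Cᵀ =
  [ 0.7150   0.3500   0.4600]
  [ 0.4325   0.6700   0.4400]
  [ 0.6075   0.5400   0.9300]
(I − A)⁻¹ = adj(I−A) / det(I−A) ≈
  [   1.8547     0.9079     1.1933]
  [   1.1219     1.7380     1.1414]
  [   1.5759     1.4008     2.4125]
x = (I − A)⁻¹ d = adj(I−A)·d / det(I−A), with det(I−A) = 0.3855:
  x_1 = (0.7150·70 + 0.3500·75 + 0.4600·55) / 0.3855 = 101.60 / 0.3855 ≈ 263.554
  x_2 = (0.4325·70 + 0.6700·75 + 0.4400·55) / 0.3855 = 104.725 / 0.3855 ≈ 271.660
  x_3 = (0.6075·70 + 0.5400·75 + 0.9300·55) / 0.3855 = 134.175 / 0.3855 ≈ 348.054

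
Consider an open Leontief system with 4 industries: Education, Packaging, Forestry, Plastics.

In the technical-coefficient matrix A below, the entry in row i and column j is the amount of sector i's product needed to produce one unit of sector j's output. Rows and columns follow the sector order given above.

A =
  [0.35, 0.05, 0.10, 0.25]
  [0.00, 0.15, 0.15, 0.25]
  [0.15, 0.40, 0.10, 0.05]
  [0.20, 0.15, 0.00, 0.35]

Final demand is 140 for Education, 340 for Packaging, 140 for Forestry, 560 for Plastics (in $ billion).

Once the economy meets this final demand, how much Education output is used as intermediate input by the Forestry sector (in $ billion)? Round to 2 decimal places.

z_13 = 80.81

I − A =
  [   0.65    -0.05    -0.10    -0.25]
  [   0.00     0.85    -0.15    -0.25]
  [  -0.15    -0.40     0.90    -0.05]
  [  -0.20    -0.15     0.00     0.65]
Compute the cofactors C_ij = (−1)^(i+j)·(3×3 minor ij) of I−A; the adjugate is their transpose:
adj(I−A) = Cᵀ =
  [ 0.423375   0.089750   0.062000   0.202125]
  [ 0.061125   0.324500   0.060875   0.153000]
  [ 0.105750   0.164875   0.289750   0.126375]
  [ 0.144375   0.102500   0.033125   0.444375]
det(I−A) = Σ_j (I−A)_1j·C_1j = (0.65)(0.423375) + (-0.05)(0.061125) + (-0.10)(0.105750) + (-0.25)(0.144375) = 0.22546875
(I − A)⁻¹ = adj(I−A) / det(I−A) ≈
  [   1.8778     0.3981     0.2750     0.8965]
  [   0.2711     1.4392     0.2700     0.6786]
  [   0.4690     0.7313     1.2851     0.5605]
  [   0.6403     0.4546     0.1469     1.9709]
First solve x = (I − A)⁻¹ d = adj(I−A)·d / det(I−A); in particular x_3 = (0.105750·140 + 0.164875·340 + 0.289750·140 + 0.126375·560) / 0.22546875 = 182.1975 / 0.22546875 ≈ 808.0832.
Intermediate flow from 1 to 3: z_13 = a_13 · x_3 = 0.10 × 182.1975 / 0.22546875 = 18.21975 / 0.22546875 ≈ 80.81.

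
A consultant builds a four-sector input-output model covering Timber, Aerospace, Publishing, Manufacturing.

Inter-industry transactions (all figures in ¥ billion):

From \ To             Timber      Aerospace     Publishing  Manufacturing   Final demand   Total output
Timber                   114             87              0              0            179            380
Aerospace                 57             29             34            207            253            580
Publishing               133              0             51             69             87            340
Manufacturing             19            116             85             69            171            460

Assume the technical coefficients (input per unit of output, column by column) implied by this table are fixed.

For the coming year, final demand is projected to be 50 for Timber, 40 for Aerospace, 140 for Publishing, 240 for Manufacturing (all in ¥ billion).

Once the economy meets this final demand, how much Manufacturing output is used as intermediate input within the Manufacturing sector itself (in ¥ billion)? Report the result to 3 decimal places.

Technical coefficients a_ij = z_ij / X_j:
  a_11 = 114/380 = 0.30, a_21 = 57/380 = 0.15, a_31 = 133/380 = 0.35, a_41 = 19/380 = 0.05
  a_12 = 87/580 = 0.15, a_22 = 29/580 = 0.05, a_32 = 0/580 = 0.00, a_42 = 116/580 = 0.20
  a_13 = 0/340 = 0.00, a_23 = 34/340 = 0.10, a_33 = 51/340 = 0.15, a_43 = 85/340 = 0.25
  a_14 = 0/460 = 0.00, a_24 = 207/460 = 0.45, a_34 = 69/460 = 0.15, a_44 = 69/460 = 0.15
I − A =
  [   0.70    -0.15     0.00     0.00]
  [  -0.15     0.95    -0.10    -0.45]
  [  -0.35     0.00     0.85    -0.15]
  [  -0.05    -0.20    -0.25     0.85]
Compute the cofactors C_ij = (−1)^(i+j)·(3×3 minor ij) of I−A; the adjugate is their transpose:
adj(I−A) = Cᵀ =
  [ 0.571250   0.102750   0.029625   0.059625]
  [ 0.191750   0.479500   0.138250   0.278250]
  [ 0.262750   0.066750   0.479750   0.120000]
  [ 0.156000   0.138500   0.175375   0.540875]
det(I−A) = Σ_j (I−A)_1j·C_1j = (0.70)(0.571250) + (-0.15)(0.191750) + (0.00)(0.262750) + (0.00)(0.156000) = 0.3711125
(I − A)⁻¹ = adj(I−A) / det(I−A) ≈
  [   1.5393     0.2769     0.0798     0.1607]
  [   0.5167     1.2921     0.3725     0.7498]
  [   0.7080     0.1799     1.2927     0.3234]
  [   0.4204     0.3732     0.4726     1.4574]
First solve x = (I − A)⁻¹ d = adj(I−A)·d / det(I−A); in particular x_4 = (0.156000·50 + 0.138500·40 + 0.175375·140 + 0.540875·240) / 0.3711125 = 167.7025 / 0.3711125 ≈ 451.89127.
Intermediate flow from 4 to 4: z_44 = a_44 · x_4 = 0.15 × 167.7025 / 0.3711125 = 25.155375 / 0.3711125 ≈ 67.784.

z_44 = 67.784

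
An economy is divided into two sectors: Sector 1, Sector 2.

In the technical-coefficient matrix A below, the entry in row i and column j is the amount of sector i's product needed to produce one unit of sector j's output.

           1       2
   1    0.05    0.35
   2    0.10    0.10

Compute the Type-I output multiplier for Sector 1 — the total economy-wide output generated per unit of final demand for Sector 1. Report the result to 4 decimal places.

I − A =
  [   0.95    -0.35]
  [  -0.10     0.90]
det(I−A) = (0.95)(0.90) − (-0.35)(-0.10) = 0.8200
adj(I−A) = [[0.90, 0.35], [0.10, 0.95]]
(I − A)⁻¹ = adj(I−A) / det(I−A) ≈
  [   1.09756     0.42683]
  [   0.12195     1.15854]
The output multiplier for sector j is the column-j sum of the Leontief inverse (I − A)⁻¹ = adj(I−A) / det(I−A).
Column 1 of adj(I−A): (0.90, 0.10); det(I−A) = 0.8200.
m_1 = (0.90 + 0.10) / 0.8200 = 1.00 / 0.8200 ≈ 1.2195.

m_1 = 1.2195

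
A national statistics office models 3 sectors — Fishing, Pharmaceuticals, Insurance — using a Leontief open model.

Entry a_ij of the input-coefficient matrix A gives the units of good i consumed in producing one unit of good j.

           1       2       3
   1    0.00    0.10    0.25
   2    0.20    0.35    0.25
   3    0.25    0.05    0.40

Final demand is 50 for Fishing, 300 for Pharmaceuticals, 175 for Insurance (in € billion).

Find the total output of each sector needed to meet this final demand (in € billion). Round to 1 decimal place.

I − A =
  [   1.00    -0.10    -0.25]
  [  -0.20     0.65    -0.25]
  [  -0.25    -0.05     0.60]
Cofactors of I−A, C_ij = (−1)^(i+j)·(minor ij) (rows/columns in the sector order above):
  C_11 = (0.65)(0.60) − (-0.25)(-0.05) = 0.3775
  C_12 = −[(-0.20)(0.60) − (-0.25)(-0.25)] = 0.1825
  C_13 = (-0.20)(-0.05) − (0.65)(-0.25) = 0.1725
  C_21 = −[(-0.10)(0.60) − (-0.25)(-0.05)] = 0.0725
  C_22 = (1.00)(0.60) − (-0.25)(-0.25) = 0.5375
  C_23 = −[(1.00)(-0.05) − (-0.10)(-0.25)] = 0.0750
  C_31 = (-0.10)(-0.25) − (-0.25)(0.65) = 0.1875
  C_32 = −[(1.00)(-0.25) − (-0.25)(-0.20)] = 0.3000
  C_33 = (1.00)(0.65) − (-0.10)(-0.20) = 0.6300
det(I−A) = Σ_j (I−A)_1j·C_1j = (1.00)(0.3775) + (-0.10)(0.1825) + (-0.25)(0.1725) = 0.316125
adj(I−A) = Cᵀ =
  [ 0.3775   0.0725   0.1875]
  [ 0.1825   0.5375   0.3000]
  [ 0.1725   0.0750   0.6300]
(I − A)⁻¹ = adj(I−A) / det(I−A) ≈
  [   1.1941     0.2293     0.5931]
  [   0.5773     1.7003     0.9490]
  [   0.5457     0.2372     1.9929]
x = (I − A)⁻¹ d = adj(I−A)·d / det(I−A), with det(I−A) = 0.316125:
  x_1 = (0.3775·50 + 0.0725·300 + 0.1875·175) / 0.316125 = 73.4375 / 0.316125 ≈ 232.3
  x_2 = (0.1825·50 + 0.5375·300 + 0.3000·175) / 0.316125 = 222.875 / 0.316125 ≈ 705.0
  x_3 = (0.1725·50 + 0.0750·300 + 0.6300·175) / 0.316125 = 141.375 / 0.316125 ≈ 447.2

x_1 = 232.3, x_2 = 705.0, x_3 = 447.2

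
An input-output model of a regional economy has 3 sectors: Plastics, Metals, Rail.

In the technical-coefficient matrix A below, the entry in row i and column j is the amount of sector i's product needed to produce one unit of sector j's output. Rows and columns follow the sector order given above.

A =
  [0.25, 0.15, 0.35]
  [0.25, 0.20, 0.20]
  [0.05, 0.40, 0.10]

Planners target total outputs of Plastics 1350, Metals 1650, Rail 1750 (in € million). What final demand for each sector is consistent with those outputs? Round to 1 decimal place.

I − A =
  [   0.75    -0.15    -0.35]
  [  -0.25     0.80    -0.20]
  [  -0.05    -0.40     0.90]
d = (I − A) x:
  d_1 = (+0.75)·1350 + (-0.15)·1650 + (-0.35)·1750 = 152.5
  d_2 = (-0.25)·1350 + (+0.80)·1650 + (-0.20)·1750 = 632.5
  d_3 = (-0.05)·1350 + (-0.40)·1650 + (+0.90)·1750 = 847.5

d_1 = 152.5, d_2 = 632.5, d_3 = 847.5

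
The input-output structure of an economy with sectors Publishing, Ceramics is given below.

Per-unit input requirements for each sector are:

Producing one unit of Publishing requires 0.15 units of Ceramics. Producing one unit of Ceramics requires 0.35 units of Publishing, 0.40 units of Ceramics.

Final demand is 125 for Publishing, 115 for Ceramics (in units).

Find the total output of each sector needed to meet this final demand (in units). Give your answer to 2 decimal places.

I − A =
  [   1.00    -0.35]
  [  -0.15     0.60]
det(I−A) = (1.00)(0.60) − (-0.35)(-0.15) = 0.5475
adj(I−A) = [[0.60, 0.35], [0.15, 1.00]]
(I − A)⁻¹ = adj(I−A) / det(I−A) ≈
  [   1.0959     0.6393]
  [   0.2740     1.8265]
x = (I − A)⁻¹ d = adj(I−A)·d / det(I−A), with det(I−A) = 0.5475:
  x_P = (0.60·125 + 0.35·115) / 0.5475 = 115.25 / 0.5475 ≈ 210.50
  x_C = (0.15·125 + 1.00·115) / 0.5475 = 133.75 / 0.5475 ≈ 244.29

x_P = 210.50, x_C = 244.29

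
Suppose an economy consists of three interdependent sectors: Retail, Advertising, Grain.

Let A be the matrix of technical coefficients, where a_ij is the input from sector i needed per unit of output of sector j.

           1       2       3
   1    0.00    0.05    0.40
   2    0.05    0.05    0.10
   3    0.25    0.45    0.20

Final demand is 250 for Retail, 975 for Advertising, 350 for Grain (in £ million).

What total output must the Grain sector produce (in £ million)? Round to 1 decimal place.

x_3 = 1394.6

I − A =
  [   1.00    -0.05    -0.40]
  [  -0.05     0.95    -0.10]
  [  -0.25    -0.45     0.80]
Cofactors of I−A, C_ij = (−1)^(i+j)·(minor ij) (rows/columns in the sector order above):
  C_11 = (0.95)(0.80) − (-0.10)(-0.45) = 0.7150
  C_12 = −[(-0.05)(0.80) − (-0.10)(-0.25)] = 0.0650
  C_13 = (-0.05)(-0.45) − (0.95)(-0.25) = 0.2600
  C_21 = −[(-0.05)(0.80) − (-0.40)(-0.45)] = 0.2200
  C_22 = (1.00)(0.80) − (-0.40)(-0.25) = 0.7000
  C_23 = −[(1.00)(-0.45) − (-0.05)(-0.25)] = 0.4625
  C_31 = (-0.05)(-0.10) − (-0.40)(0.95) = 0.3850
  C_32 = −[(1.00)(-0.10) − (-0.40)(-0.05)] = 0.1200
  C_33 = (1.00)(0.95) − (-0.05)(-0.05) = 0.9475
det(I−A) = Σ_j (I−A)_1j·C_1j = (1.00)(0.7150) + (-0.05)(0.0650) + (-0.40)(0.2600) = 0.60775
adj(I−A) = Cᵀ =
  [ 0.7150   0.2200   0.3850]
  [ 0.0650   0.7000   0.1200]
  [ 0.2600   0.4625   0.9475]
(I − A)⁻¹ = adj(I−A) / det(I−A) ≈
  [   1.1765     0.3620     0.6335]
  [   0.1070     1.1518     0.1974]
  [   0.4278     0.7610     1.5590]
x = (I − A)⁻¹ d = adj(I−A)·d / det(I−A), with det(I−A) = 0.60775:
  x_1 = (0.7150·250 + 0.2200·975 + 0.3850·350) / 0.60775 = 528.00 / 0.60775 ≈ 868.8
  x_2 = (0.0650·250 + 0.7000·975 + 0.1200·350) / 0.60775 = 740.75 / 0.60775 ≈ 1218.8
  x_3 = (0.2600·250 + 0.4625·975 + 0.9475·350) / 0.60775 = 847.5625 / 0.60775 ≈ 1394.6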